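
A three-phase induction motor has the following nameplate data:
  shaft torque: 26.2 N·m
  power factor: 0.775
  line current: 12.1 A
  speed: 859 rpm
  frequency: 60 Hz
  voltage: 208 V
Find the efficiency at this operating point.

ω = 2π × 859/60 = 89.95 rad/s; P_out = τω = 26.2 × 89.95 = 2357 W
P_in = √3·V_L·I_L·cosφ = 1.732 × 208 × 12.1 × 0.775 = 3378 W
η = P_out / P_in = 2357 / 3378 = 0.698 = 69.8%

69.8 %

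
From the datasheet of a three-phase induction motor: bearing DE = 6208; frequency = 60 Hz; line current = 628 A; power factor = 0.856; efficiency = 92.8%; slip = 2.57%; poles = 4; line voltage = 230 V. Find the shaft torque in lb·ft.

P_in = √3·V·I·cosφ = 1.732 × 230 × 628 × 0.856 = 214146 W
P_out = η·P_in = 0.928 × 214146 = 198727 W
n_s = 120×60/4 = 1800 rpm; n = 1800×(1−0.0257) = 1754 rpm
ω = 2π×1754/60 = 183.7 rad/s
τ = P_out/ω = 198727/183.7 = 1082 N·m
In lb·ft: 1082/1.356 = 798 lb·ft

798 lb·ft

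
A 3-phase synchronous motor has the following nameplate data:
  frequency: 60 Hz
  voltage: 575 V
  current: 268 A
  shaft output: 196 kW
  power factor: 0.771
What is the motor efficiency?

95.2 %

P_out = 196 kW = 196000 W
P_in = √3·V_L·I_L·cosφ = 1.732 × 575 × 268 × 0.771 = 205781 W
η = P_out / P_in = 196000 / 205781 = 0.952 = 95.2%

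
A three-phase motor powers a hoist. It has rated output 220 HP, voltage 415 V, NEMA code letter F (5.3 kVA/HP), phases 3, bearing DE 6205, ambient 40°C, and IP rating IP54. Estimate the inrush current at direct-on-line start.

1620 A

S_LR = 5.3 × 220 = 1166 kVA
I_LR = S_LR/(√3·V_L) = 1166000/(1.732×415) = 1620 A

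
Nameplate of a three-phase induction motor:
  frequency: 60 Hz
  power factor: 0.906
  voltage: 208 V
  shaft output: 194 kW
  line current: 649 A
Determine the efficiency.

91.6 %

P_out = 194 kW = 194000 W
P_in = √3·V_L·I_L·cosφ = 1.732 × 208 × 649 × 0.906 = 211828 W
η = P_out / P_in = 194000 / 211828 = 0.916 = 91.6%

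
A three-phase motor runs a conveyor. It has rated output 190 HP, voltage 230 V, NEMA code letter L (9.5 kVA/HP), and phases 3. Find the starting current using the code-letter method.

4530 A

S_LR = 9.5 × 190 = 1805 kVA
I_LR = S_LR/(√3·V_L) = 1805000/(1.732×230) = 4530 A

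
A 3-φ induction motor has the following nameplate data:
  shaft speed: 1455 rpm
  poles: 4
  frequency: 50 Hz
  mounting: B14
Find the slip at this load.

n_s = 120f/p = 120×50/4 = 1500 rpm
s = (n_s − n)/n_s = (1500 − 1455)/1500 = 0.0300

3.00 %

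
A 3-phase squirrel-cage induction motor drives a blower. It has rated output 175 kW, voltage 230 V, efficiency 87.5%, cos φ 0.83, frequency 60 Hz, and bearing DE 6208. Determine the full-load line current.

P_out = 175 kW = 175000 W
P_in = P_out / η = 175000 / 0.875 = 200000 W
I_L = P_in / (√3·V_L·cosφ) = 200000 / (1.732 × 230 × 0.83) = 605 A

605 A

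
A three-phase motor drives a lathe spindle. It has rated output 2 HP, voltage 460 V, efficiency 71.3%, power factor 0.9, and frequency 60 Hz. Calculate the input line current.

2.92 A

P_out = 2 × 746 = 1492 W
P_in = P_out / η = 1492 / 0.713 = 2093 W
I_L = P_in / (√3·V_L·cosφ) = 2093 / (1.732 × 460 × 0.9) = 2.92 A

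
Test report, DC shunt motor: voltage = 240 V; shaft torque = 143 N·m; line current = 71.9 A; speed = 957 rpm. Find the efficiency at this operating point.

ω = 2π × 957/60 = 100.2 rad/s; P_out = τω = 143 × 100.2 = 14329 W
P_in = V·I = 240 × 71.9 = 17256 W
η = P_out / P_in = 14329 / 17256 = 0.830 = 83.0%

83.0 %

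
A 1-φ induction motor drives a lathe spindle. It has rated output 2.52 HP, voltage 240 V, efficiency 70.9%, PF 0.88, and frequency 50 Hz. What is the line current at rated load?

P_out = 2.52 × 746 = 1880 W
P_in = P_out / η = 1880 / 0.709 = 2652 W
I = P_in / (V·cosφ) = 2652 / (240 × 0.88) = 12.6 A

12.6 A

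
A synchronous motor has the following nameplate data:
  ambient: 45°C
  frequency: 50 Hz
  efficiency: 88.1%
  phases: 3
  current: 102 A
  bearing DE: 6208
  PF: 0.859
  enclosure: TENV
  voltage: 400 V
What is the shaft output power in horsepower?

P_in = √3·V·I·cosφ = 1.732 × 400 × 102 × 0.859 = 60702 W
P_out = η·P_in = 0.881 × 60702 = 53478 W
= 53478/746 = 71.7 HP

71.7 HP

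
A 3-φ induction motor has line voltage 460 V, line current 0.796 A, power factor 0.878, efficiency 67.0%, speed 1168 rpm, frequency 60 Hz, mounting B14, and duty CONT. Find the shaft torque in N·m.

3.05 N·m

P_in = √3·V·I·cosφ = 1.732 × 460 × 0.796 × 0.878 = 557 W
P_out = η·P_in = 0.67 × 557 = 373 W
n = 1168 rpm
ω = 2π×1168/60 = 122.3 rad/s
τ = P_out/ω = 373/122.3 = 3.05 N·m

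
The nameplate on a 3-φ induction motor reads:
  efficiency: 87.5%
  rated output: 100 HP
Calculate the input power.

85.3 kW

P_out = 100 × 746 = 74600 W
P_in = P_out/η = 74600/0.875 = 85257 W = 85.3 kW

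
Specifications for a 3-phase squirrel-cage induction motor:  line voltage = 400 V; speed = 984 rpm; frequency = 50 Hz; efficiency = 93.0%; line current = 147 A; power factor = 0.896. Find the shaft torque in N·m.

P_in = √3·V·I·cosφ = 1.732 × 400 × 147 × 0.896 = 91250 W
P_out = η·P_in = 0.93 × 91250 = 84863 W
n = 984 rpm
ω = 2π×984/60 = 103 rad/s
τ = P_out/ω = 84863/103 = 824 N·m

824 N·m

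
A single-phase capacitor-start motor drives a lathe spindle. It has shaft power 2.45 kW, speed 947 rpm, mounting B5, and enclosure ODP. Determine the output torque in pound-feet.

18.2 lb·ft

ω = 2π × 947/60 = 99.17 rad/s
τ = P/ω = 2450/99.17 = 24.71 N·m
In lb·ft: 24.71/1.356 = 18.2 lb·ft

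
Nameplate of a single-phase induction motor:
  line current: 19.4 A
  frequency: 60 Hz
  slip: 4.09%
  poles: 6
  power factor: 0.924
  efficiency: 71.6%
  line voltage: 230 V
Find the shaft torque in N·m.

24.5 N·m

P_in = V·I·cosφ = 230 × 19.4 × 0.924 = 4123 W
P_out = η·P_in = 0.716 × 4123 = 2952 W
n_s = 120×60/6 = 1200 rpm; n = 1200×(1−0.0409) = 1151 rpm
ω = 2π×1151/60 = 120.5 rad/s
τ = P_out/ω = 2952/120.5 = 24.5 N·m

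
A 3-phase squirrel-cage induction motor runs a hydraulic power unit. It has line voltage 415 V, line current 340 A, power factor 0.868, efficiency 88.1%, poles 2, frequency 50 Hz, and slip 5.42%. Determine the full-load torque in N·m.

P_in = √3·V·I·cosφ = 1.732 × 415 × 340 × 0.868 = 212126 W
P_out = η·P_in = 0.881 × 212126 = 186883 W
n_s = 120×50/2 = 3000 rpm; n = 3000×(1−0.0542) = 2837 rpm
ω = 2π×2837/60 = 297.1 rad/s
τ = P_out/ω = 186883/297.1 = 629 N·m

629 N·m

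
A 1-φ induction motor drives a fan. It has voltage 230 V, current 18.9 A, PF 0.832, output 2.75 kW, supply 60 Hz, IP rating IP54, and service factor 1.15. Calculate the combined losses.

867 W

P_in = V·I·cosφ = 230×18.9×0.832 = 3617 W
P_out = 2750 W
Losses = P_in − P_out = 3617 − 2750 = 867 W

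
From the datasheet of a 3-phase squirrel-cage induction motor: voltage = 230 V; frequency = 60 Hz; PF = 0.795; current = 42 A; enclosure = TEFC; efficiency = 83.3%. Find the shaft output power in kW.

P_in = √3·V·I·cosφ = 1.732 × 230 × 42 × 0.795 = 13301 W
P_out = η·P_in = 0.833 × 13301 = 11080 W

11.1 kW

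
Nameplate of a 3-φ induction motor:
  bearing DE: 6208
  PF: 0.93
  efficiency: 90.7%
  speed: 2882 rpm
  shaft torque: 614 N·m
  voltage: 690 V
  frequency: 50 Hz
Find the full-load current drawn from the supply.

184 A

ω = 2π×2882/60 = 301.8 rad/s; P_out = τω = 614 × 301.8 = 185305 W
P_in = P_out / η = 185305 / 0.907 = 204305 W
I_L = P_in / (√3·V_L·cosφ) = 204305 / (1.732 × 690 × 0.93) = 184 A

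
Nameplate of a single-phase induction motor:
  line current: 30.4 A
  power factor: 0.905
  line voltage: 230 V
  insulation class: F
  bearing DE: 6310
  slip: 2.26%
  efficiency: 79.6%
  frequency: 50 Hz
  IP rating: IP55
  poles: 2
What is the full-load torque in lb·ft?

P_in = V·I·cosφ = 230 × 30.4 × 0.905 = 6328 W
P_out = η·P_in = 0.796 × 6328 = 5037 W
n_s = 120×50/2 = 3000 rpm; n = 3000×(1−0.0226) = 2932 rpm
ω = 2π×2932/60 = 307 rad/s
τ = P_out/ω = 5037/307 = 16.41 N·m
In lb·ft: 16.41/1.356 = 12.1 lb·ft

12.1 lb·ft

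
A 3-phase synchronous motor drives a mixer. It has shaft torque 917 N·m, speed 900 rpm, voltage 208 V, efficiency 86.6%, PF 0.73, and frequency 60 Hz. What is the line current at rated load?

ω = 2π×900/60 = 94.25 rad/s; P_out = τω = 917 × 94.25 = 86427 W
P_in = P_out / η = 86427 / 0.866 = 99800 W
I_L = P_in / (√3·V_L·cosφ) = 99800 / (1.732 × 208 × 0.73) = 379 A

379 A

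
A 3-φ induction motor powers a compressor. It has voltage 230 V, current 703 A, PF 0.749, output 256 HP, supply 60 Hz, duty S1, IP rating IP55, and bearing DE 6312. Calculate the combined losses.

P_in = √3·V·I·cosφ = 1.732×230×703×0.749 = 209755 W
P_out = 256×746 = 190976 W
Losses = P_in − P_out = 209755 − 190976 = 18779 W

18800 W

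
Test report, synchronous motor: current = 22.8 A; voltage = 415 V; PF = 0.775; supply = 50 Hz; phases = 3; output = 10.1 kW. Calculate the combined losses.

P_in = √3·V·I·cosφ = 1.732×415×22.8×0.775 = 12701 W
P_out = 10100 W
Losses = P_in − P_out = 12701 − 10100 = 2601 W

2600 W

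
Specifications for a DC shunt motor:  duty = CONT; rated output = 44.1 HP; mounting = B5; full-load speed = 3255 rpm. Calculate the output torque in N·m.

P_out = 44.1 × 746 = 32899 W
ω = 2π × 3255/60 = 340.9 rad/s
τ = P_out/ω = 32899/340.9 = 96.5 N·m

96.5 N·m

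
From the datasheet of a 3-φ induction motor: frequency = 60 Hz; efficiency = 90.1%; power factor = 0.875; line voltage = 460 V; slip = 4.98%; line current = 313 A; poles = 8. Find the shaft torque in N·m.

P_in = √3·V·I·cosφ = 1.732 × 460 × 313 × 0.875 = 218202 W
P_out = η·P_in = 0.901 × 218202 = 196600 W
n_s = 120×60/8 = 900 rpm; n = 900×(1−0.0498) = 855 rpm
ω = 2π×855/60 = 89.54 rad/s
τ = P_out/ω = 196600/89.54 = 2200 N·m

2200 N·m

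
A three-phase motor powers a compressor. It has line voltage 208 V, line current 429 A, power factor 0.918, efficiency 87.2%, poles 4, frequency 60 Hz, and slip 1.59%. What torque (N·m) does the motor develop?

667 N·m

P_in = √3·V·I·cosφ = 1.732 × 208 × 429 × 0.918 = 141877 W
P_out = η·P_in = 0.872 × 141877 = 123717 W
n_s = 120×60/4 = 1800 rpm; n = 1800×(1−0.0159) = 1771 rpm
ω = 2π×1771/60 = 185.5 rad/s
τ = P_out/ω = 123717/185.5 = 667 N·m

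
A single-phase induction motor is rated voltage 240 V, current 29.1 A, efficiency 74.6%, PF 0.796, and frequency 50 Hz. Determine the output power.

4.15 kW

P_in = V·I·cosφ = 240 × 29.1 × 0.796 = 5559 W
P_out = η·P_in = 0.746 × 5559 = 4147 W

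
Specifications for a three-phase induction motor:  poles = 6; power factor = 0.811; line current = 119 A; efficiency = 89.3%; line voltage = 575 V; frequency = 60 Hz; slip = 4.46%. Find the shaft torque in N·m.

P_in = √3·V·I·cosφ = 1.732 × 575 × 119 × 0.811 = 96113 W
P_out = η·P_in = 0.893 × 96113 = 85829 W
n_s = 120×60/6 = 1200 rpm; n = 1200×(1−0.0446) = 1146 rpm
ω = 2π×1146/60 = 120 rad/s
τ = P_out/ω = 85829/120 = 715 N·m

715 N·m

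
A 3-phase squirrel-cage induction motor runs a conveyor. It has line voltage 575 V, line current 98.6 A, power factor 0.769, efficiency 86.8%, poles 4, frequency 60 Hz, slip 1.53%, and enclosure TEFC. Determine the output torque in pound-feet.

260 lb·ft

P_in = √3·V·I·cosφ = 1.732 × 575 × 98.6 × 0.769 = 75513 W
P_out = η·P_in = 0.868 × 75513 = 65545 W
n_s = 120×60/4 = 1800 rpm; n = 1800×(1−0.0153) = 1772 rpm
ω = 2π×1772/60 = 185.6 rad/s
τ = P_out/ω = 65545/185.6 = 353.2 N·m
In lb·ft: 353.2/1.356 = 260 lb·ft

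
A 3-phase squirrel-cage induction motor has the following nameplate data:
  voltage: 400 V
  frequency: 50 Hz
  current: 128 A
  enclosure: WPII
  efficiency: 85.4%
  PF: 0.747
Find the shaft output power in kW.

P_in = √3·V·I·cosφ = 1.732 × 400 × 128 × 0.747 = 66243 W
P_out = η·P_in = 0.854 × 66243 = 56572 W

56.6 kW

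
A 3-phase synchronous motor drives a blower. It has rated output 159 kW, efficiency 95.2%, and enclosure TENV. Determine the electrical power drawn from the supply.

P_out = 159000 W
P_in = P_out/η = 159000/0.952 = 167017 W = 167 kW

167 kW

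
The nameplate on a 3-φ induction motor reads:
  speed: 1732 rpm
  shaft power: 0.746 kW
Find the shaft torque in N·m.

ω = 2π × 1732/60 = 181.4 rad/s
τ = P/ω = 746/181.4 = 4.11 N·m

4.11 N·m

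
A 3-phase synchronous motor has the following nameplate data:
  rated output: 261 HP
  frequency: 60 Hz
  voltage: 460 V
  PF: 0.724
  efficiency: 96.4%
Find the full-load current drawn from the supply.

P_out = 261 × 746 = 194706 W
P_in = P_out / η = 194706 / 0.964 = 201977 W
I_L = P_in / (√3·V_L·cosφ) = 201977 / (1.732 × 460 × 0.724) = 350 A

350 A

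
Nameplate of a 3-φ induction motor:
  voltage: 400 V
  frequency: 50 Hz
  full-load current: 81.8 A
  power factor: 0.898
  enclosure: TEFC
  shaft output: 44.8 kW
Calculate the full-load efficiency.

88.0 %

P_out = 44.8 kW = 44800 W
P_in = √3·V_L·I_L·cosφ = 1.732 × 400 × 81.8 × 0.898 = 50891 W
η = P_out / P_in = 44800 / 50891 = 0.880 = 88.0%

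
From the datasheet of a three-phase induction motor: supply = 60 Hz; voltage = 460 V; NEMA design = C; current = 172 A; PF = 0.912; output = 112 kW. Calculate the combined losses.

P_in = √3·V·I·cosφ = 1.732×460×172×0.912 = 124977 W
P_out = 112000 W
Losses = P_in − P_out = 124977 − 112000 = 12977 W

13 kW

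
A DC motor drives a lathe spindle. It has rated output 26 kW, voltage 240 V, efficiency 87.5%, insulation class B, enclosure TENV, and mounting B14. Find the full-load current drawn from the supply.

124 A

P_out = 26 kW = 26000 W
P_in = P_out / η = 26000 / 0.875 = 29714 W
I = P_in / V = 29714 / 240 = 124 A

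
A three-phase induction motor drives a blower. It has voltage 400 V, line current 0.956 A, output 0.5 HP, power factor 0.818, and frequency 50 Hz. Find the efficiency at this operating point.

P_out = 0.5 × 746 = 373 W
P_in = √3·V_L·I_L·cosφ = 1.732 × 400 × 0.956 × 0.818 = 542 W
η = P_out / P_in = 373 / 542 = 0.688 = 68.8%

68.8 %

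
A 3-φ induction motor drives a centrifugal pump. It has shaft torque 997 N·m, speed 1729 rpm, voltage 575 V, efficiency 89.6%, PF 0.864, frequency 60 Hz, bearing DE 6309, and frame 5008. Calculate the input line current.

ω = 2π×1729/60 = 181.1 rad/s; P_out = τω = 997 × 181.1 = 180557 W
P_in = P_out / η = 180557 / 0.896 = 201515 W
I_L = P_in / (√3·V_L·cosφ) = 201515 / (1.732 × 575 × 0.864) = 234 A

234 A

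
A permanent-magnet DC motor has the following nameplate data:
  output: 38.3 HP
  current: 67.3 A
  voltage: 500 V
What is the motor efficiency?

P_out = 38.3 × 746 = 28572 W
P_in = V·I = 500 × 67.3 = 33650 W
η = P_out / P_in = 28572 / 33650 = 0.849 = 84.9%

84.9 %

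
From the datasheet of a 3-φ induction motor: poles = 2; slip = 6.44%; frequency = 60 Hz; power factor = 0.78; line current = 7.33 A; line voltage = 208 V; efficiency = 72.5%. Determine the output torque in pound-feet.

P_in = √3·V·I·cosφ = 1.732 × 208 × 7.33 × 0.78 = 2060 W
P_out = η·P_in = 0.725 × 2060 = 1494 W
n_s = 120×60/2 = 3600 rpm; n = 3600×(1−0.0644) = 3368 rpm
ω = 2π×3368/60 = 352.7 rad/s
τ = P_out/ω = 1494/352.7 = 4.236 N·m
In lb·ft: 4.236/1.356 = 3.12 lb·ft

3.12 lb·ft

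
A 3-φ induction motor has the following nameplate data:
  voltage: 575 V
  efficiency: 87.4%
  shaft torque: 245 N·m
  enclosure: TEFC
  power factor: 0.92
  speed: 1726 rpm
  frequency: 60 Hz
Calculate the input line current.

55.3 A

ω = 2π×1726/60 = 180.7 rad/s; P_out = τω = 245 × 180.7 = 44272 W
P_in = P_out / η = 44272 / 0.874 = 50654 W
I_L = P_in / (√3·V_L·cosφ) = 50654 / (1.732 × 575 × 0.92) = 55.3 A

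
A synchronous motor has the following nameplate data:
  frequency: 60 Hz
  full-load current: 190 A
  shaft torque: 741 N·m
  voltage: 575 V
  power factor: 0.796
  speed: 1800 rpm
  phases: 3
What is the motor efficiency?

92.7 %

ω = 2π × 1800/60 = 188.5 rad/s; P_out = τω = 741 × 188.5 = 139679 W
P_in = √3·V_L·I_L·cosφ = 1.732 × 575 × 190 × 0.796 = 150620 W
η = P_out / P_in = 139679 / 150620 = 0.927 = 92.7%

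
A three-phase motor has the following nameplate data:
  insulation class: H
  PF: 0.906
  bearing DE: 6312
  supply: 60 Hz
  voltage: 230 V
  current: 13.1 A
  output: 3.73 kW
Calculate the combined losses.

998 W

P_in = √3·V·I·cosφ = 1.732×230×13.1×0.906 = 4728 W
P_out = 3730 W
Losses = P_in − P_out = 4728 − 3730 = 998 W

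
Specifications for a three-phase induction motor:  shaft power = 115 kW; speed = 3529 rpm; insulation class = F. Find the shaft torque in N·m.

ω = 2π × 3529/60 = 369.6 rad/s
τ = P/ω = 115000/369.6 = 311 N·m

311 N·m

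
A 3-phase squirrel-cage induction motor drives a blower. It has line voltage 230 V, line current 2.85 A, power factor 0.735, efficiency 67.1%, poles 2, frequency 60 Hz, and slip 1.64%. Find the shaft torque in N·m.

1.51 N·m

P_in = √3·V·I·cosφ = 1.732 × 230 × 2.85 × 0.735 = 834 W
P_out = η·P_in = 0.671 × 834 = 560 W
n_s = 120×60/2 = 3600 rpm; n = 3600×(1−0.0164) = 3541 rpm
ω = 2π×3541/60 = 370.8 rad/s
τ = P_out/ω = 560/370.8 = 1.51 N·m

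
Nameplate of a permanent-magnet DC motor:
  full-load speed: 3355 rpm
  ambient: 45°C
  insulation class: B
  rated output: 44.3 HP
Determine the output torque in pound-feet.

69.4 lb·ft

P_out = 44.3 × 746 = 33048 W
ω = 2π × 3355/60 = 351.3 rad/s
τ = P_out/ω = 33048/351.3 = 94.07 N·m
In lb·ft: 94.07/1.356 = 69.4 lb·ft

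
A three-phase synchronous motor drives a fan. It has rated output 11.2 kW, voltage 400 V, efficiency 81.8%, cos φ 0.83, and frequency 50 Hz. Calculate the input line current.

23.8 A

P_out = 11.2 kW = 11200 W
P_in = P_out / η = 11200 / 0.818 = 13692 W
I_L = P_in / (√3·V_L·cosφ) = 13692 / (1.732 × 400 × 0.83) = 23.8 A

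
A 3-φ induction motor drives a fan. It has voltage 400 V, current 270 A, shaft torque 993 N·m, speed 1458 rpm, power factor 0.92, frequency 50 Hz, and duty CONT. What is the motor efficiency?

88.1 %

ω = 2π × 1458/60 = 152.7 rad/s; P_out = τω = 993 × 152.7 = 151631 W
P_in = √3·V_L·I_L·cosφ = 1.732 × 400 × 270 × 0.92 = 172092 W
η = P_out / P_in = 151631 / 172092 = 0.881 = 88.1%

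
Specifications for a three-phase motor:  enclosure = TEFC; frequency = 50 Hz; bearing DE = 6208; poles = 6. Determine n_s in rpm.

1000 rpm

n_s = 120f/p = 120×50/6 = 1000 rpm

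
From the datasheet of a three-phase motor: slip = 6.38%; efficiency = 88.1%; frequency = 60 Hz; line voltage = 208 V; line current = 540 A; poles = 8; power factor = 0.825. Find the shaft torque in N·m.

1600 N·m

P_in = √3·V·I·cosφ = 1.732 × 208 × 540 × 0.825 = 160494 W
P_out = η·P_in = 0.881 × 160494 = 141395 W
n_s = 120×60/8 = 900 rpm; n = 900×(1−0.0638) = 843 rpm
ω = 2π×843/60 = 88.28 rad/s
τ = P_out/ω = 141395/88.28 = 1600 N·m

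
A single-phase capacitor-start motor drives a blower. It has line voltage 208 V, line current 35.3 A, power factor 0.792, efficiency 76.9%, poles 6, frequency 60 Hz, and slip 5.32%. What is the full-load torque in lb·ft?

P_in = V·I·cosφ = 208 × 35.3 × 0.792 = 5815 W
P_out = η·P_in = 0.769 × 5815 = 4472 W
n_s = 120×60/6 = 1200 rpm; n = 1200×(1−0.0532) = 1136 rpm
ω = 2π×1136/60 = 119 rad/s
τ = P_out/ω = 4472/119 = 37.58 N·m
In lb·ft: 37.58/1.356 = 27.7 lb·ft

27.7 lb·ft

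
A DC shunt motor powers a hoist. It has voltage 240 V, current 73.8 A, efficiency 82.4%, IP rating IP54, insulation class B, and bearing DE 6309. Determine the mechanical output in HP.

19.6 HP

P_in = V·I = 240 × 73.8 = 17712 W
P_out = η·P_in = 0.824 × 17712 = 14595 W
= 14595/746 = 19.6 HP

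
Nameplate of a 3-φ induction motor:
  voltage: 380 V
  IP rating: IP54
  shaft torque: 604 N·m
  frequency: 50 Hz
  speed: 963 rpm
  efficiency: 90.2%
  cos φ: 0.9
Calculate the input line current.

ω = 2π×963/60 = 100.8 rad/s; P_out = τω = 604 × 100.8 = 60883 W
P_in = P_out / η = 60883 / 0.902 = 67498 W
I_L = P_in / (√3·V_L·cosφ) = 67498 / (1.732 × 380 × 0.9) = 114 A

114 A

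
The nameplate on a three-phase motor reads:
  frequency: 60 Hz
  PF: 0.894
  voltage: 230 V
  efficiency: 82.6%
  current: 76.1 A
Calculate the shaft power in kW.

22.4 kW

P_in = √3·V·I·cosφ = 1.732 × 230 × 76.1 × 0.894 = 27102 W
P_out = η·P_in = 0.826 × 27102 = 22386 W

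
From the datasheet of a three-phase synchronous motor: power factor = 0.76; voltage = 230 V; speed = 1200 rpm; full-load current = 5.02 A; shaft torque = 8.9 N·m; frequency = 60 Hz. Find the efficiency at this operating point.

73.6 %

ω = 2π × 1200/60 = 125.7 rad/s; P_out = τω = 8.9 × 125.7 = 1119 W
P_in = √3·V_L·I_L·cosφ = 1.732 × 230 × 5.02 × 0.76 = 1520 W
η = P_out / P_in = 1119 / 1520 = 0.736 = 73.6%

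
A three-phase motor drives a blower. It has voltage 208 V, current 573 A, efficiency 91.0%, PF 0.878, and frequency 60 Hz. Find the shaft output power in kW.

P_in = √3·V·I·cosφ = 1.732 × 208 × 573 × 0.878 = 181243 W
P_out = η·P_in = 0.91 × 181243 = 164931 W

165 kW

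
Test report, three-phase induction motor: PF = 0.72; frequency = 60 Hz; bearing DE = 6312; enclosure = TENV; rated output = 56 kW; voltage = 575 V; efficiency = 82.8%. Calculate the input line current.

94.3 A

P_out = 56 kW = 56000 W
P_in = P_out / η = 56000 / 0.828 = 67633 W
I_L = P_in / (√3·V_L·cosφ) = 67633 / (1.732 × 575 × 0.72) = 94.3 A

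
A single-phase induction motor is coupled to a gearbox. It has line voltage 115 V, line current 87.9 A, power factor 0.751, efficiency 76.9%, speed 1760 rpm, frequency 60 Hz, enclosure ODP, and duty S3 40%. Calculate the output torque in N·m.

P_in = V·I·cosφ = 115 × 87.9 × 0.751 = 7591 W
P_out = η·P_in = 0.769 × 7591 = 5837 W
n = 1760 rpm
ω = 2π×1760/60 = 184.3 rad/s
τ = P_out/ω = 5837/184.3 = 31.7 N·m

31.7 N·m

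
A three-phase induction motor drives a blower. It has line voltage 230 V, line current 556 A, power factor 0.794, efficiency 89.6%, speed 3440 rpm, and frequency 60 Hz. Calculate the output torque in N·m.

437 N·m

P_in = √3·V·I·cosφ = 1.732 × 230 × 556 × 0.794 = 175862 W
P_out = η·P_in = 0.896 × 175862 = 157572 W
n = 3440 rpm
ω = 2π×3440/60 = 360.2 rad/s
τ = P_out/ω = 157572/360.2 = 437 N·m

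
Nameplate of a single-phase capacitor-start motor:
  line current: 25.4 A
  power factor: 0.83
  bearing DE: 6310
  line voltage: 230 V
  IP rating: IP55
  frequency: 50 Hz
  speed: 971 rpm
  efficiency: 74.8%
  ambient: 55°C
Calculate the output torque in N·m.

P_in = V·I·cosφ = 230 × 25.4 × 0.83 = 4849 W
P_out = η·P_in = 0.748 × 4849 = 3627 W
n = 971 rpm
ω = 2π×971/60 = 101.7 rad/s
τ = P_out/ω = 3627/101.7 = 35.7 N·m

35.7 N·m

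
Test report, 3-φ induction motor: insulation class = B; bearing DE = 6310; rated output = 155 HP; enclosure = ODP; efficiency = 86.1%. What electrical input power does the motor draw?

134 kW

P_out = 155 × 746 = 115630 W
P_in = P_out/η = 115630/0.861 = 134297 W = 134 kW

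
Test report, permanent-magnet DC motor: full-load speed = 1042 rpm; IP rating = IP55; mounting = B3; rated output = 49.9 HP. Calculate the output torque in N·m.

341 N·m

P_out = 49.9 × 746 = 37225 W
ω = 2π × 1042/60 = 109.1 rad/s
τ = P_out/ω = 37225/109.1 = 341 N·m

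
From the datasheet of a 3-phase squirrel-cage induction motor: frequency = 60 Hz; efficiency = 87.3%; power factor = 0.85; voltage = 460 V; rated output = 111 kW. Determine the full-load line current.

P_out = 111 kW = 111000 W
P_in = P_out / η = 111000 / 0.873 = 127148 W
I_L = P_in / (√3·V_L·cosφ) = 127148 / (1.732 × 460 × 0.85) = 188 A

188 A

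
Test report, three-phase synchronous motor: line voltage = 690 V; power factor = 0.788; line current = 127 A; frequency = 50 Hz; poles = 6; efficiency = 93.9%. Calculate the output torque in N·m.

P_in = √3·V·I·cosφ = 1.732 × 690 × 127 × 0.788 = 119599 W
P_out = η·P_in = 0.939 × 119599 = 112303 W
n = n_s = 120×50/6 = 1000 rpm (synchronous)
ω = 2π×1000/60 = 104.7 rad/s
τ = P_out/ω = 112303/104.7 = 1070 N·m

1070 N·m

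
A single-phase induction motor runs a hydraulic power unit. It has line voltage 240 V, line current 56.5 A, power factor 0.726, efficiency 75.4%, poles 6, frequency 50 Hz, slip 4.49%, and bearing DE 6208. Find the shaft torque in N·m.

74.2 N·m

P_in = V·I·cosφ = 240 × 56.5 × 0.726 = 9845 W
P_out = η·P_in = 0.754 × 9845 = 7423 W
n_s = 120×50/6 = 1000 rpm; n = 1000×(1−0.0449) = 955 rpm
ω = 2π×955/60 = 100 rad/s
τ = P_out/ω = 7423/100 = 74.2 N·m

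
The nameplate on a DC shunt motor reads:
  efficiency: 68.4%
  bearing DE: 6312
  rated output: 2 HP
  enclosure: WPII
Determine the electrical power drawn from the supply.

2.18 kW

P_out = 2 × 746 = 1492 W
P_in = P_out/η = 1492/0.684 = 2181 W = 2.18 kW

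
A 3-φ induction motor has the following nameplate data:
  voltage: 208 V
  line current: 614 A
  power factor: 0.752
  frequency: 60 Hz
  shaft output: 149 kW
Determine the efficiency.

P_out = 149 kW = 149000 W
P_in = √3·V_L·I_L·cosφ = 1.732 × 208 × 614 × 0.752 = 166340 W
η = P_out / P_in = 149000 / 166340 = 0.896 = 89.6%

89.6 %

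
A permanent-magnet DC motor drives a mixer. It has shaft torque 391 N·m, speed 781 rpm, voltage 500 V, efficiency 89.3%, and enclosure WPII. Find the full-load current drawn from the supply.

ω = 2π×781/60 = 81.79 rad/s; P_out = τω = 391 × 81.79 = 31980 W
P_in = P_out / η = 31980 / 0.893 = 35812 W
I = P_in / V = 35812 / 500 = 71.6 A

71.6 A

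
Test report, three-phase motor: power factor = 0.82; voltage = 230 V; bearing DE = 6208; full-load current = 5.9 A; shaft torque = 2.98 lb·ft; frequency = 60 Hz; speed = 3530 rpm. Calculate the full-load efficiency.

77.5 %

τ = 2.98 lb·ft × 1.356 = 4.041 N·m
ω = 2π × 3530/60 = 369.7 rad/s; P_out = τω = 4.041 × 369.7 = 1494 W
P_in = √3·V_L·I_L·cosφ = 1.732 × 230 × 5.9 × 0.82 = 1927 W
η = P_out / P_in = 1494 / 1927 = 0.775 = 77.5%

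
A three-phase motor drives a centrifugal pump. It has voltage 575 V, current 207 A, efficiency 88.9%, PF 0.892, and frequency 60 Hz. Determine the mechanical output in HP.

P_in = √3·V·I·cosφ = 1.732 × 575 × 207 × 0.892 = 183887 W
P_out = η·P_in = 0.889 × 183887 = 163476 W
= 163476/746 = 219 HP

219 HP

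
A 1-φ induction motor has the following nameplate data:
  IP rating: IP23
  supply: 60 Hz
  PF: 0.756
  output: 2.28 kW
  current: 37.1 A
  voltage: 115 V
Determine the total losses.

P_in = V·I·cosφ = 115×37.1×0.756 = 3225 W
P_out = 2280 W
Losses = P_in − P_out = 3225 − 2280 = 945 W

945 W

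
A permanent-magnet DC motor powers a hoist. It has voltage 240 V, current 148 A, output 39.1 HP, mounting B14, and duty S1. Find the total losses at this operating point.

P_in = V·I = 240×148 = 35520 W
P_out = 39.1×746 = 29169 W
Losses = P_in − P_out = 35520 − 29169 = 6351 W

6.35 kW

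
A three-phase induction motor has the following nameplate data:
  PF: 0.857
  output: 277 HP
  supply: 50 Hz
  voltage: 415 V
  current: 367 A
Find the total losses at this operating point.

P_in = √3·V·I·cosφ = 1.732×415×367×0.857 = 226070 W
P_out = 277×746 = 206642 W
Losses = P_in − P_out = 226070 − 206642 = 19428 W

19.4 kW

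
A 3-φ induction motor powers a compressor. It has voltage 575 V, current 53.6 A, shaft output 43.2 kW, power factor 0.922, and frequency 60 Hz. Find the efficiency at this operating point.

P_out = 43.2 kW = 43200 W
P_in = √3·V_L·I_L·cosφ = 1.732 × 575 × 53.6 × 0.922 = 49217 W
η = P_out / P_in = 43200 / 49217 = 0.878 = 87.8%

87.8 %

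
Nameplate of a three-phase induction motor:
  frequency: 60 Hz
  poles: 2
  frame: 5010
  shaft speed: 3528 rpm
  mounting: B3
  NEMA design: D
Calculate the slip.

2.00 %

n_s = 120f/p = 120×60/2 = 3600 rpm
s = (n_s − n)/n_s = (3600 − 3528)/3600 = 0.0200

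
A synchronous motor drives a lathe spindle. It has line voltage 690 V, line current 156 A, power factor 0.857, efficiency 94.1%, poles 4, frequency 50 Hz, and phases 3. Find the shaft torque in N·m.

P_in = √3·V·I·cosφ = 1.732 × 690 × 156 × 0.857 = 159773 W
P_out = η·P_in = 0.941 × 159773 = 150346 W
n = n_s = 120×50/4 = 1500 rpm (synchronous)
ω = 2π×1500/60 = 157.1 rad/s
τ = P_out/ω = 150346/157.1 = 957 N·m

957 N·m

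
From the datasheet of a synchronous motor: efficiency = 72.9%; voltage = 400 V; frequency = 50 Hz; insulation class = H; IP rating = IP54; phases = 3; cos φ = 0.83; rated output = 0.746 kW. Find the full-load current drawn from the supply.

P_out = 0.746 kW = 746 W
P_in = P_out / η = 746 / 0.729 = 1023 W
I_L = P_in / (√3·V_L·cosφ) = 1023 / (1.732 × 400 × 0.83) = 1.78 A

1.78 A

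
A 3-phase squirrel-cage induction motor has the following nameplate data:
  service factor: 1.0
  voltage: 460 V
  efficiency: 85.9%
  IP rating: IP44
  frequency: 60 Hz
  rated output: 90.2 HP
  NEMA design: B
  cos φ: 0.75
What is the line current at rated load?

131 A

P_out = 90.2 × 746 = 67289 W
P_in = P_out / η = 67289 / 0.859 = 78334 W
I_L = P_in / (√3·V_L·cosφ) = 78334 / (1.732 × 460 × 0.75) = 131 A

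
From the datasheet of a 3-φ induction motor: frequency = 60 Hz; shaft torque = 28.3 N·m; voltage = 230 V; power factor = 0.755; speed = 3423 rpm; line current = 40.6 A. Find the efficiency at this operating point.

83.1 %

ω = 2π × 3423/60 = 358.5 rad/s; P_out = τω = 28.3 × 358.5 = 10146 W
P_in = √3·V_L·I_L·cosφ = 1.732 × 230 × 40.6 × 0.755 = 12211 W
η = P_out / P_in = 10146 / 12211 = 0.831 = 83.1%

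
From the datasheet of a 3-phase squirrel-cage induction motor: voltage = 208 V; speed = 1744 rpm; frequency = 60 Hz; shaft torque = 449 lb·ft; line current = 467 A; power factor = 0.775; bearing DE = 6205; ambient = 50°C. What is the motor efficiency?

85.3 %

τ = 449 lb·ft × 1.356 = 608.8 N·m
ω = 2π × 1744/60 = 182.6 rad/s; P_out = τω = 608.8 × 182.6 = 111167 W
P_in = √3·V_L·I_L·cosφ = 1.732 × 208 × 467 × 0.775 = 130386 W
η = P_out / P_in = 111167 / 130386 = 0.853 = 85.3%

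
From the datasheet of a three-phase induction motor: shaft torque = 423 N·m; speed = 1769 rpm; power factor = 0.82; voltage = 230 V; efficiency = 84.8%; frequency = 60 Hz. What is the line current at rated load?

283 A

ω = 2π×1769/60 = 185.2 rad/s; P_out = τω = 423 × 185.2 = 78340 W
P_in = P_out / η = 78340 / 0.848 = 92382 W
I_L = P_in / (√3·V_L·cosφ) = 92382 / (1.732 × 230 × 0.82) = 283 A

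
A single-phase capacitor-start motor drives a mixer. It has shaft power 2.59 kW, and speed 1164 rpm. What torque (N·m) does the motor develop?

ω = 2π × 1164/60 = 121.9 rad/s
τ = P/ω = 2590/121.9 = 21.2 N·m

21.2 N·m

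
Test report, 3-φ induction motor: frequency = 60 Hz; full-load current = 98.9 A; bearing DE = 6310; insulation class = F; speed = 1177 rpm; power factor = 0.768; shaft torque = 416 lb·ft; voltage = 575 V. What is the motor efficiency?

τ = 416 lb·ft × 1.356 = 564.1 N·m
ω = 2π × 1177/60 = 123.3 rad/s; P_out = τω = 564.1 × 123.3 = 69554 W
P_in = √3·V_L·I_L·cosφ = 1.732 × 575 × 98.9 × 0.768 = 75644 W
η = P_out / P_in = 69554 / 75644 = 0.919 = 91.9%

91.9 %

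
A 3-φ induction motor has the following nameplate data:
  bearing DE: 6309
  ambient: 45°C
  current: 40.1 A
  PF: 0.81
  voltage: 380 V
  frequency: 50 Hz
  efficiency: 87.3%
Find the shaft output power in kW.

18.7 kW

P_in = √3·V·I·cosφ = 1.732 × 380 × 40.1 × 0.81 = 21378 W
P_out = η·P_in = 0.873 × 21378 = 18663 W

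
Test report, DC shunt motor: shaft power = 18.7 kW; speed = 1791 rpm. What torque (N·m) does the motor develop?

ω = 2π × 1791/60 = 187.6 rad/s
τ = P/ω = 18700/187.6 = 99.7 N·m

99.7 N·m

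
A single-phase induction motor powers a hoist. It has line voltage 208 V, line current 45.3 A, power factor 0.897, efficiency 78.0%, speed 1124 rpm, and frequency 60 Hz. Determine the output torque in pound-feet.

41.3 lb·ft

P_in = V·I·cosφ = 208 × 45.3 × 0.897 = 8452 W
P_out = η·P_in = 0.78 × 8452 = 6593 W
n = 1124 rpm
ω = 2π×1124/60 = 117.7 rad/s
τ = P_out/ω = 6593/117.7 = 56.02 N·m
In lb·ft: 56.02/1.356 = 41.3 lb·ft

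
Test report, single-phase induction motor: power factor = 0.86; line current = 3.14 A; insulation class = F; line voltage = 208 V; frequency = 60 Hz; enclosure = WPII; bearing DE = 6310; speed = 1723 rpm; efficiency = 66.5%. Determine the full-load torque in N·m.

2.07 N·m

P_in = V·I·cosφ = 208 × 3.14 × 0.86 = 562 W
P_out = η·P_in = 0.665 × 562 = 374 W
n = 1723 rpm
ω = 2π×1723/60 = 180.4 rad/s
τ = P_out/ω = 374/180.4 = 2.07 N·m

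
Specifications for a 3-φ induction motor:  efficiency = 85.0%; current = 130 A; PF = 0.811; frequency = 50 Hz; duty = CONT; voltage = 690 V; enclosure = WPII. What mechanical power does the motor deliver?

P_in = √3·V·I·cosφ = 1.732 × 690 × 130 × 0.811 = 125997 W
P_out = η·P_in = 0.85 × 125997 = 107097 W

107 kW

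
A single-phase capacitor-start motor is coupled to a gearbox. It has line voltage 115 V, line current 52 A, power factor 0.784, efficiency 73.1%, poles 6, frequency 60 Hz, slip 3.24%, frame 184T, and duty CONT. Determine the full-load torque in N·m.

P_in = V·I·cosφ = 115 × 52 × 0.784 = 4688 W
P_out = η·P_in = 0.731 × 4688 = 3427 W
n_s = 120×60/6 = 1200 rpm; n = 1200×(1−0.0324) = 1161 rpm
ω = 2π×1161/60 = 121.6 rad/s
τ = P_out/ω = 3427/121.6 = 28.2 N·m

28.2 N·m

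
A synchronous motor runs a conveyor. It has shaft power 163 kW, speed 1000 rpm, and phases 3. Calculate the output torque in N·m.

ω = 2π × 1000/60 = 104.7 rad/s
τ = P/ω = 163000/104.7 = 1560 N·m

1560 N·m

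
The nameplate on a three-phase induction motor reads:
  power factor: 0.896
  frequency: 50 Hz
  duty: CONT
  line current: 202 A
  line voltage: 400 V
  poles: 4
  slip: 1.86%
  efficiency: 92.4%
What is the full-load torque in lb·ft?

P_in = √3·V·I·cosφ = 1.732 × 400 × 202 × 0.896 = 125391 W
P_out = η·P_in = 0.924 × 125391 = 115861 W
n_s = 120×50/4 = 1500 rpm; n = 1500×(1−0.0186) = 1472 rpm
ω = 2π×1472/60 = 154.1 rad/s
τ = P_out/ω = 115861/154.1 = 751.9 N·m
In lb·ft: 751.9/1.356 = 554 lb·ft

554 lb·ft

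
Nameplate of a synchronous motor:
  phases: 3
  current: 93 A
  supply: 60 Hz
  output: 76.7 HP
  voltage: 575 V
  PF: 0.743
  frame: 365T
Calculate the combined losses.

P_in = √3·V·I·cosφ = 1.732×575×93×0.743 = 68816 W
P_out = 76.7×746 = 57218 W
Losses = P_in − P_out = 68816 − 57218 = 11598 W

11600 W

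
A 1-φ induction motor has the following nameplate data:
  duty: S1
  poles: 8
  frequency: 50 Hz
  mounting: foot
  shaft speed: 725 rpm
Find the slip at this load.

3.3 %

n_s = 120f/p = 120×50/8 = 750 rpm
s = (n_s − n)/n_s = (750 − 725)/750 = 0.0333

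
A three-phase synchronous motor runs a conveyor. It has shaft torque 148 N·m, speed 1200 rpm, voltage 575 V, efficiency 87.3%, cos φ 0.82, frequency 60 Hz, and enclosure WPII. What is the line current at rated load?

26.1 A

ω = 2π×1200/60 = 125.7 rad/s; P_out = τω = 148 × 125.7 = 18604 W
P_in = P_out / η = 18604 / 0.873 = 21310 W
I_L = P_in / (√3·V_L·cosφ) = 21310 / (1.732 × 575 × 0.82) = 26.1 A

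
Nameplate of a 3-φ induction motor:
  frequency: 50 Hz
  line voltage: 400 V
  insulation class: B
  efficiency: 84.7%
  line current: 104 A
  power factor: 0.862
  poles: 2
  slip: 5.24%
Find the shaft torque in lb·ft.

130 lb·ft

P_in = √3·V·I·cosφ = 1.732 × 400 × 104 × 0.862 = 62108 W
P_out = η·P_in = 0.847 × 62108 = 52605 W
n_s = 120×50/2 = 3000 rpm; n = 3000×(1−0.0524) = 2843 rpm
ω = 2π×2843/60 = 297.7 rad/s
τ = P_out/ω = 52605/297.7 = 176.7 N·m
In lb·ft: 176.7/1.356 = 130 lb·ft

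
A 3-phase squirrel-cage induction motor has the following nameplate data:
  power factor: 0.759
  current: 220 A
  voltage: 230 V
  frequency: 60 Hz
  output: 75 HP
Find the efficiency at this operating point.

84.1 %

P_out = 75 × 746 = 55950 W
P_in = √3·V_L·I_L·cosφ = 1.732 × 230 × 220 × 0.759 = 66518 W
η = P_out / P_in = 55950 / 66518 = 0.841 = 84.1%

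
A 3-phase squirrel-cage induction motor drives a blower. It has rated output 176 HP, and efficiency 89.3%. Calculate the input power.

147 kW

P_out = 176 × 746 = 131296 W
P_in = P_out/η = 131296/0.893 = 147028 W = 147 kW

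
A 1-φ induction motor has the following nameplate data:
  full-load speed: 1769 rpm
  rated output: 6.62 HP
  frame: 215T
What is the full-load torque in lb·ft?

P_out = 6.62 × 746 = 4939 W
ω = 2π × 1769/60 = 185.2 rad/s
τ = P_out/ω = 4939/185.2 = 26.67 N·m
In lb·ft: 26.67/1.356 = 19.7 lb·ft

19.7 lb·ft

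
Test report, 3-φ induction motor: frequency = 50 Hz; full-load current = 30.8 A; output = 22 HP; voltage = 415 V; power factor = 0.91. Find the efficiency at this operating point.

P_out = 22 × 746 = 16412 W
P_in = √3·V_L·I_L·cosφ = 1.732 × 415 × 30.8 × 0.91 = 20146 W
η = P_out / P_in = 16412 / 20146 = 0.815 = 81.5%

81.5 %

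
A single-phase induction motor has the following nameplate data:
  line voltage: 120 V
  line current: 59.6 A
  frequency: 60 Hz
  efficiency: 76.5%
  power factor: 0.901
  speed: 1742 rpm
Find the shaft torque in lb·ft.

19.9 lb·ft

P_in = V·I·cosφ = 120 × 59.6 × 0.901 = 6444 W
P_out = η·P_in = 0.765 × 6444 = 4930 W
n = 1742 rpm
ω = 2π×1742/60 = 182.4 rad/s
τ = P_out/ω = 4930/182.4 = 27.03 N·m
In lb·ft: 27.03/1.356 = 19.9 lb·ft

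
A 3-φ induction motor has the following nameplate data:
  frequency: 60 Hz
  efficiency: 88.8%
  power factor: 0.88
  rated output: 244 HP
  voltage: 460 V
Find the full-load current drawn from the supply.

292 A

P_out = 244 × 746 = 182024 W
P_in = P_out / η = 182024 / 0.888 = 204982 W
I_L = P_in / (√3·V_L·cosφ) = 204982 / (1.732 × 460 × 0.88) = 292 A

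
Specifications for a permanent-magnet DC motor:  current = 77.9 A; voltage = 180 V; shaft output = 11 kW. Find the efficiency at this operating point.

P_out = 11 kW = 11000 W
P_in = V·I = 180 × 77.9 = 14022 W
η = P_out / P_in = 11000 / 14022 = 0.784 = 78.4%

78.4 %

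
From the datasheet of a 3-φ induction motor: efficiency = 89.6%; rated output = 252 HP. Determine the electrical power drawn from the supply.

210 kW

P_out = 252 × 746 = 187992 W
P_in = P_out/η = 187992/0.896 = 209813 W = 210 kW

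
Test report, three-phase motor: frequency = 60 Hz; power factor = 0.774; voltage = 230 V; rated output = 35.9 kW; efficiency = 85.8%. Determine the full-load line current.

P_out = 35.9 kW = 35900 W
P_in = P_out / η = 35900 / 0.858 = 41841 W
I_L = P_in / (√3·V_L·cosφ) = 41841 / (1.732 × 230 × 0.774) = 136 A

136 A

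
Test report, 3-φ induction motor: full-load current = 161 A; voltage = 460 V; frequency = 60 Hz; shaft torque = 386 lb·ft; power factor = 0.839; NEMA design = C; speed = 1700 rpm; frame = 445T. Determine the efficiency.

86.6 %

τ = 386 lb·ft × 1.356 = 523.4 N·m
ω = 2π × 1700/60 = 178 rad/s; P_out = τω = 523.4 × 178 = 93165 W
P_in = √3·V_L·I_L·cosφ = 1.732 × 460 × 161 × 0.839 = 107620 W
η = P_out / P_in = 93165 / 107620 = 0.866 = 86.6%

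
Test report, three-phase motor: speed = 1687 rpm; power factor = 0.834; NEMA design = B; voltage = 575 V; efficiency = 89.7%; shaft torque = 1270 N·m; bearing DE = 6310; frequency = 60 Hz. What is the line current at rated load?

ω = 2π×1687/60 = 176.7 rad/s; P_out = τω = 1270 × 176.7 = 224409 W
P_in = P_out / η = 224409 / 0.897 = 250177 W
I_L = P_in / (√3·V_L·cosφ) = 250177 / (1.732 × 575 × 0.834) = 301 A

301 A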